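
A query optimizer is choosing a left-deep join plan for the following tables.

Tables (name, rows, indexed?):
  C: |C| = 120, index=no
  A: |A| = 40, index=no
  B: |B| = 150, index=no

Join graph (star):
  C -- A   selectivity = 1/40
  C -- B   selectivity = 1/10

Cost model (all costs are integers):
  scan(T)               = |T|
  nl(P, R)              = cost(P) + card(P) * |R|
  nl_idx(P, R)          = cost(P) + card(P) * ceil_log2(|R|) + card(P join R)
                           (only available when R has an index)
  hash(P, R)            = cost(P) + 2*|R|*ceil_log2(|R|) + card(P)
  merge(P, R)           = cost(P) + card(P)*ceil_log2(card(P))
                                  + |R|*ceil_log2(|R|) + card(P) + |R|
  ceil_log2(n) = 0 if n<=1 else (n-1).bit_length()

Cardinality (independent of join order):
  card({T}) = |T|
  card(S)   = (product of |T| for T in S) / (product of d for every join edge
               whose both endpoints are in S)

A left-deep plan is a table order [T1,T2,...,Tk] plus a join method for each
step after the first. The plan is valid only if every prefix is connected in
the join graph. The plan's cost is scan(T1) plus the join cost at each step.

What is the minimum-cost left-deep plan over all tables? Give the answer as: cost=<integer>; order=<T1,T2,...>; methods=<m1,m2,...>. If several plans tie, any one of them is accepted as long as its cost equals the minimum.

Selinger DP (subsets sized 1..n):
  {C}: scan cost=120, card=120
  {A}: scan cost=40, card=40
  {B}: scan cost=150, card=150
  {AC}: card=120; try (A,hash)→720, (C,merge)→1280, (A,merge)→1360, (C,hash)→1760, (C,nl)→4840, (A,nl)→4920; best=720 via (A,hash)
  {BC}: card=1800; try (C,hash)→1980, (B,merge)→2430, (C,merge)→2460, (B,hash)→2640, (B,nl)→18120, (C,nl)→18150; best=1980 via (C,hash)
  {ABC}: card=1800; try (B,merge)→3030, (B,hash)→3240, (A,hash)→4260, (B,nl)→18720, (A,merge)→23860, (A,nl)→73980; best=3030 via (B,merge)

cost=3030; order=C,A,B; methods=hash,merge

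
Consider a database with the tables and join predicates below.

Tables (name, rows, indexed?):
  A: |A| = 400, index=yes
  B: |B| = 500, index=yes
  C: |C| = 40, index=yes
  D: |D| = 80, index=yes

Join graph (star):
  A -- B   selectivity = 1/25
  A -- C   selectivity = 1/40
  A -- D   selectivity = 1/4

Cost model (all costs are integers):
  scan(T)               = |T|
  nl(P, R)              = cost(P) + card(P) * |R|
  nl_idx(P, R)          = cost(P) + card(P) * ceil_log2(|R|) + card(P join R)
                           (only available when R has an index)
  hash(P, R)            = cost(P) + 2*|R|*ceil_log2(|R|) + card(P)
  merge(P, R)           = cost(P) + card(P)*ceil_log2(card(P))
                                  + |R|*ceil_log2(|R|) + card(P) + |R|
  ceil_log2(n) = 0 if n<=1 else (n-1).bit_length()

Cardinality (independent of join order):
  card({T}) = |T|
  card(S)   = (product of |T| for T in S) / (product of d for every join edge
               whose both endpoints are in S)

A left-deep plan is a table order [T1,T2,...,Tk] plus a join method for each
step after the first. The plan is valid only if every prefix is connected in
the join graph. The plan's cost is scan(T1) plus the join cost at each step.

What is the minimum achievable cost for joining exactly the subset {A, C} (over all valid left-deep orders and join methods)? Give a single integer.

Selinger DP over subsets of {A,C}:
  {A}: scan cost=400, card=400
  {C}: scan cost=40, card=40
  {AC}: card=400; try (A,nl_idx)→800, (C,hash)→1280, (C,nl_idx)→3200, (A,merge)→4320, (C,merge)→4680, (A,hash)→7280 …(+2); best=800 via (A,nl_idx)

800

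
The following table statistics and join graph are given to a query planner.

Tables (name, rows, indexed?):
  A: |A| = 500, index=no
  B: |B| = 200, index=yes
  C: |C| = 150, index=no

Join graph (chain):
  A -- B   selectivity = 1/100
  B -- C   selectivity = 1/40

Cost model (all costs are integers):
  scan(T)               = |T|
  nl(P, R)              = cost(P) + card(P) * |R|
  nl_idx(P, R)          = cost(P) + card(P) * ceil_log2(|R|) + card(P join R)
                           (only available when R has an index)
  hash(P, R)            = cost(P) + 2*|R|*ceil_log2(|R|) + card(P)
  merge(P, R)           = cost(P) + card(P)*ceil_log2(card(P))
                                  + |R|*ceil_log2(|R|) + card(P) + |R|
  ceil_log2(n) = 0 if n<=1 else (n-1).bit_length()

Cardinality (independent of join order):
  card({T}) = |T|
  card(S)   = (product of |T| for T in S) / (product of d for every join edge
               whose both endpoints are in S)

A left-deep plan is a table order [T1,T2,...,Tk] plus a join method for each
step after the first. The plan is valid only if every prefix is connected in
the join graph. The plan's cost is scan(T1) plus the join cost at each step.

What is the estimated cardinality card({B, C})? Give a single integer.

750

Tables in S: B(200), C(150)
Edges inside S: B-C(d=40)
numerator = 200 * 150 = 30000
denominator = 40 = 40
card(S) = 30000 / 40 = 750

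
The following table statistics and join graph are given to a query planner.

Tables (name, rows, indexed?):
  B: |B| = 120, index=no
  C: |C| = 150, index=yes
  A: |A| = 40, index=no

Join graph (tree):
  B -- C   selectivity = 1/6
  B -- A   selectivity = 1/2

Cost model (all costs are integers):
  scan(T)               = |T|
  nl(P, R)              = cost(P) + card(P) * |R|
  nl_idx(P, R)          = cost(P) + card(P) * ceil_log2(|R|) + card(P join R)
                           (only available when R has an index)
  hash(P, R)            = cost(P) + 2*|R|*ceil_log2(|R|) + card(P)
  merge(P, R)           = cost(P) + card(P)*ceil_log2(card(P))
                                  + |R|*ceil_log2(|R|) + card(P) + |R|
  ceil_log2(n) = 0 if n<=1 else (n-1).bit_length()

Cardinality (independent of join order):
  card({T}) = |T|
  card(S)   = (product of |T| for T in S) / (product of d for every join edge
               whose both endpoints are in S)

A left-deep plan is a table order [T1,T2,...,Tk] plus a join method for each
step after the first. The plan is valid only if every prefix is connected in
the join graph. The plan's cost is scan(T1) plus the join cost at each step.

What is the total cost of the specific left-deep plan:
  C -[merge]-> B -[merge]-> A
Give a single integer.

step 1: scan C: cost=150, card=150
step 2: join B via merge
    card(P join B) = 150*120/(6) = 3000
    cost = 150 + 150*8 + 120*7 + 150 + 120 = 2460
step 3: join A via merge
    card(P join A) = 3000*40/(2) = 60000
    cost = 2460 + 3000*12 + 40*6 + 3000 + 40 = 41740

41740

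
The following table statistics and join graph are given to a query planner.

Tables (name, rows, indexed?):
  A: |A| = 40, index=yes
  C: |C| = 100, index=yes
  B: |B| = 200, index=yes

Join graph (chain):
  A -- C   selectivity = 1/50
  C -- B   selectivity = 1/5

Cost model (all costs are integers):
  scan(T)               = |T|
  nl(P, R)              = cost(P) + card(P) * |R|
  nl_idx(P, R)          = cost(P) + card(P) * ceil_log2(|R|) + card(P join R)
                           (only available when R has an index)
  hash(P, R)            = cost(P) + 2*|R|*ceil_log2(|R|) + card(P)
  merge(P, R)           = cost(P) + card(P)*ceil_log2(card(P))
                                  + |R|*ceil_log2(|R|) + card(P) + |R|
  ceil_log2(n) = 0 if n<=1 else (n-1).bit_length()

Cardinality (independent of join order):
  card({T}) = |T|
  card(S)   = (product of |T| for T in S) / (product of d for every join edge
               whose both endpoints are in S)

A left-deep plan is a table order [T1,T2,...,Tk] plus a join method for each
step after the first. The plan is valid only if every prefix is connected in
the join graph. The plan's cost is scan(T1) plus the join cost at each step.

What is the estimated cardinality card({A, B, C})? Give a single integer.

Tables in S: A(40), B(200), C(100)
Edges inside S: A-C(d=50), C-B(d=5)
numerator = 40 * 200 * 100 = 800000
denominator = 50 * 5 = 250
card(S) = 800000 / 250 = 3200

3200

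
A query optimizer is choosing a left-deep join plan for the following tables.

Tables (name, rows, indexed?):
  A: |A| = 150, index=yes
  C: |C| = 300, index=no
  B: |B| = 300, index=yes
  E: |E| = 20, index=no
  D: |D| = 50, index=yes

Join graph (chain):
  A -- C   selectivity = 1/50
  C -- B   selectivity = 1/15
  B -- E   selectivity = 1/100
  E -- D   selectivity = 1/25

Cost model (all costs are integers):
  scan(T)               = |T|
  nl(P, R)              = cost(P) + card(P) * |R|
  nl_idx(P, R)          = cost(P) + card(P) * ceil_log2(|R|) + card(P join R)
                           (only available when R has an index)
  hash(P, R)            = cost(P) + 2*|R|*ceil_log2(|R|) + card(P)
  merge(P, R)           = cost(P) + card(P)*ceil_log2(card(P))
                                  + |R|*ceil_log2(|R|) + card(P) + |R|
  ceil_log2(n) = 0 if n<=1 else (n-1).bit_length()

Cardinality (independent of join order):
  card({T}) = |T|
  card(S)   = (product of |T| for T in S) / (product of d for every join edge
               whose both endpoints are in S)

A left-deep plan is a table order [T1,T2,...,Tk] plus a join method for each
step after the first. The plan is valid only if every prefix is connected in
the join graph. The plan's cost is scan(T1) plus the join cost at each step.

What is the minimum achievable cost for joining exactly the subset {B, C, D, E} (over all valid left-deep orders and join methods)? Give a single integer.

Selinger DP over subsets of {B,C,D,E}:
  {C}: scan cost=300, card=300
  {B}: scan cost=300, card=300
  {E}: scan cost=20, card=20
  {D}: scan cost=50, card=50
  {BC}: card=6000; try (C,hash)→6000, (B,hash)→6000, (C,merge)→6300, (B,merge)→6300, (B,nl_idx)→9000, (C,nl)→90300 …(+1); best=6000 via (C,hash)
  {BE}: card=60; try (B,nl_idx)→260, (E,hash)→800, (B,merge)→3140, (E,merge)→3420, (B,hash)→5440, (B,nl)→6020 …(+1); best=260 via (B,nl_idx)
  {DE}: card=40; try (D,nl_idx)→180, (E,hash)→300, (D,merge)→490, (E,merge)→520, (D,hash)→640, (D,nl)→1020 …(+1); best=180 via (D,nl_idx)
  {BCE}: card=1200; try (C,merge)→3680, (C,hash)→5720, (E,hash)→12200, (C,nl)→18260, (E,merge)→90120, (E,nl)→126000; best=3680 via (C,merge)
  {BDE}: card=120; try (B,nl_idx)→660, (D,nl_idx)→740, (D,hash)→920, (D,merge)→1030, (D,nl)→3260, (B,merge)→3460 …(+2); best=660 via (B,nl_idx)
  {BCDE}: card=2400; try (C,merge)→4620, (D,hash)→5480, (C,hash)→6180, (D,nl_idx)→13280, (D,merge)→18430, (C,nl)→36660 …(+1); best=4620 via (C,merge)

4620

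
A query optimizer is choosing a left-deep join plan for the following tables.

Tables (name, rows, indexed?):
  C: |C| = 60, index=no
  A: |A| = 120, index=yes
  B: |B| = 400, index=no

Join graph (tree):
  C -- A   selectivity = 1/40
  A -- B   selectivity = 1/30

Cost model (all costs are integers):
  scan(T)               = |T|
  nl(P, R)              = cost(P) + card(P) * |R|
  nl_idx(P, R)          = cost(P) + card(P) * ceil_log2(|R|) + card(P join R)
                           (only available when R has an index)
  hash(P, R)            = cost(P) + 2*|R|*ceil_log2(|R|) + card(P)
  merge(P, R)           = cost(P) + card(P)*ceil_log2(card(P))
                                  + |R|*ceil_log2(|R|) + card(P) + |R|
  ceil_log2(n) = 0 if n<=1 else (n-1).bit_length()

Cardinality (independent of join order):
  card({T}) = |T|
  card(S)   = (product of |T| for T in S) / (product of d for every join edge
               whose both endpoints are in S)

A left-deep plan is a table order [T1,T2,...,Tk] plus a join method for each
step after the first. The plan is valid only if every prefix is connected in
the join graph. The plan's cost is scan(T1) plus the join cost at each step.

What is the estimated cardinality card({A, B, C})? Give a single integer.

2400

Tables in S: A(120), B(400), C(60)
Edges inside S: C-A(d=40), A-B(d=30)
numerator = 120 * 400 * 60 = 2880000
denominator = 40 * 30 = 1200
card(S) = 2880000 / 1200 = 2400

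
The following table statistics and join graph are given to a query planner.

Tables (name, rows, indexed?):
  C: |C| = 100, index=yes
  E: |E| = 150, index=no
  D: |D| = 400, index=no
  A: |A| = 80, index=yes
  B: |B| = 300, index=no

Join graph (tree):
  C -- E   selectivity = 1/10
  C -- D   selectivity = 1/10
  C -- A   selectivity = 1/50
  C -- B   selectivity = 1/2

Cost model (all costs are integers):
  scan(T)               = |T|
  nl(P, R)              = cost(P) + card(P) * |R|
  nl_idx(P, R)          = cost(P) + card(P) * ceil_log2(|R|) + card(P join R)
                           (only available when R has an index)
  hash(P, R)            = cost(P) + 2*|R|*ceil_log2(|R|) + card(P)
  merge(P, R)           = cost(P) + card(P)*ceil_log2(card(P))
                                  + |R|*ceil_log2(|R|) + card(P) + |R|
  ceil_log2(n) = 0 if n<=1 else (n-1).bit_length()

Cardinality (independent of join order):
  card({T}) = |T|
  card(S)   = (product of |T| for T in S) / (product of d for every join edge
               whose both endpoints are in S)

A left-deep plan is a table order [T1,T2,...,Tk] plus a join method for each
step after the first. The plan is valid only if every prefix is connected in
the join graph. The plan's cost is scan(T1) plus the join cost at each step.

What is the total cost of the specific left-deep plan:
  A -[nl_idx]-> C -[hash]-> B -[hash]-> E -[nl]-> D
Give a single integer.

step 1: scan A: cost=80, card=80
step 2: join C via nl_idx
    card(P join C) = 80*100/(50) = 160
    cost = 80 + 80*7 + 160 = 800
step 3: join B via hash
    card(P join B) = 160*300/(2) = 24000
    cost = 800 + 2*300*9 + 160 = 6360
step 4: join E via hash
    card(P join E) = 24000*150/(10) = 360000
    cost = 6360 + 2*150*8 + 24000 = 32760
step 5: join D via nl
    card(P join D) = 360000*400/(10) = 14400000
    cost = 32760 + 360000*400 = 144032760

144032760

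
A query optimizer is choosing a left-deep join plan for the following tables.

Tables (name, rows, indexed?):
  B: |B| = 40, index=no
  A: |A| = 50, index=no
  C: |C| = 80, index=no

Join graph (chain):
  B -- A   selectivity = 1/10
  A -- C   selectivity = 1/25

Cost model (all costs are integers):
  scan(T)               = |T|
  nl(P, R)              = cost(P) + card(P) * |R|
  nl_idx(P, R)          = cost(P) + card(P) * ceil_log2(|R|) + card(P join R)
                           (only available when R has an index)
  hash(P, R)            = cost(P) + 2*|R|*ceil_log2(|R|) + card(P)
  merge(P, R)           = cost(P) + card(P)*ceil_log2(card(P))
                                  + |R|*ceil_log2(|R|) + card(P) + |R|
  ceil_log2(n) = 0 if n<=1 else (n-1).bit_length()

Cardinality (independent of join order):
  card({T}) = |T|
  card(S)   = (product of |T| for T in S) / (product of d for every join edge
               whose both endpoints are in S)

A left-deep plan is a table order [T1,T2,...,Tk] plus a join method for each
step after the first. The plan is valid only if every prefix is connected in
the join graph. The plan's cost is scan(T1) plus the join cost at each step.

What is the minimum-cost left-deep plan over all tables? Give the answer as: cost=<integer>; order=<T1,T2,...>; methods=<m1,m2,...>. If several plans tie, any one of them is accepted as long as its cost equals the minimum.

cost=1400; order=C,A,B; methods=hash,hash

Selinger DP (subsets sized 1..n):
  {B}: scan cost=40, card=40
  {A}: scan cost=50, card=50
  {C}: scan cost=80, card=80
  {AB}: card=200; try (B,hash)→580, (A,merge)→670, (B,merge)→680, (A,hash)→680, (A,nl)→2040, (B,nl)→2050; best=580 via (B,hash)
  {AC}: card=160; try (A,hash)→760, (C,merge)→1040, (A,merge)→1070, (C,hash)→1220, (C,nl)→4050, (A,nl)→4080; best=760 via (A,hash)
  {ABC}: card=640; try (B,hash)→1400, (C,hash)→1900, (B,merge)→2480, (C,merge)→3020, (B,nl)→7160, (C,nl)→16580; best=1400 via (B,hash)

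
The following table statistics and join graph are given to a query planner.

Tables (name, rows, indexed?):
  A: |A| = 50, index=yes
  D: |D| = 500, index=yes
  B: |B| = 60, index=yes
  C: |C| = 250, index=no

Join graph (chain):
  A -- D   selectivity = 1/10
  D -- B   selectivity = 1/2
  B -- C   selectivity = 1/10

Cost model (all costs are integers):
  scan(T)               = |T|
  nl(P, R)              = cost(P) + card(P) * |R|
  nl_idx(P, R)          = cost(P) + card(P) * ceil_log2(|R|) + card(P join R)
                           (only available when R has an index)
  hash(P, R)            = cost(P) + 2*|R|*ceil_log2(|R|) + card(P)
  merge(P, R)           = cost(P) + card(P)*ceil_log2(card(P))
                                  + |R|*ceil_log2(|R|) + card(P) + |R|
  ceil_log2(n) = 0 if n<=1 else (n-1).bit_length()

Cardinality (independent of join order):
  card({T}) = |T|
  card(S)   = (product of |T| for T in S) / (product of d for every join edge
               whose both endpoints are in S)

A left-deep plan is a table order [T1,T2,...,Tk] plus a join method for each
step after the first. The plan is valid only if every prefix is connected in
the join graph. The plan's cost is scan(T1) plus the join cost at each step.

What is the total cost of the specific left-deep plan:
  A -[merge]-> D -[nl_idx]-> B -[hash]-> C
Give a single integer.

174400

step 1: scan A: cost=50, card=50
step 2: join D via merge
    card(P join D) = 50*500/(10) = 2500
    cost = 50 + 50*6 + 500*9 + 50 + 500 = 5400
step 3: join B via nl_idx
    card(P join B) = 2500*60/(2) = 75000
    cost = 5400 + 2500*6 + 75000 = 95400
step 4: join C via hash
    card(P join C) = 75000*250/(10) = 1875000
    cost = 95400 + 2*250*8 + 75000 = 174400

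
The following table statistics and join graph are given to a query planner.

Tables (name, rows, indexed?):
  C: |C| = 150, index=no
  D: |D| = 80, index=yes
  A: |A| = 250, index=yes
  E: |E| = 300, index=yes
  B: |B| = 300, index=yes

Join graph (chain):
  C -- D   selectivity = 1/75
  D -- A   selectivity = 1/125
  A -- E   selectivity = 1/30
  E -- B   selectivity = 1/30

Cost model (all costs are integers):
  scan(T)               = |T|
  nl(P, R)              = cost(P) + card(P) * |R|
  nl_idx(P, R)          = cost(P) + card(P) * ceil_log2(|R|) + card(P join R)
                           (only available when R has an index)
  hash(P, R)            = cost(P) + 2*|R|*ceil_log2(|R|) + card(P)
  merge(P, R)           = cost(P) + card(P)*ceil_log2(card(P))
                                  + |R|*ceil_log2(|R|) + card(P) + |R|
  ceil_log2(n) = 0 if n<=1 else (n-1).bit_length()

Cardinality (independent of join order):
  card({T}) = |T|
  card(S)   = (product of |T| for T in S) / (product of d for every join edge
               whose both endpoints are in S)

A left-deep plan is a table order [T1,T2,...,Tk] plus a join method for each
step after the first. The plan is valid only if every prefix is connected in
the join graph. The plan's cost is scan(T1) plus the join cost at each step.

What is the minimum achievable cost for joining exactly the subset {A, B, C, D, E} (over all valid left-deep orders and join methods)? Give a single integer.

16520

Selinger DP over subsets of {A,B,C,D,E}:
  {C}: scan cost=150, card=150
  {D}: scan cost=80, card=80
  {A}: scan cost=250, card=250
  {E}: scan cost=300, card=300
  {B}: scan cost=300, card=300
  {CD}: card=160; try (D,nl_idx)→1360, (D,hash)→1420, (C,merge)→2070, (D,merge)→2140, (C,hash)→2560, (C,nl)→12080 …(+1); best=1360 via (D,nl_idx)
  {AD}: card=160; try (A,nl_idx)→880, (D,hash)→1620, (D,nl_idx)→2160, (A,merge)→2970, (D,merge)→3140, (A,hash)→4160 …(+2); best=880 via (A,nl_idx)
  {AE}: card=2500; try (A,hash)→4600, (E,nl_idx)→5000, (A,nl_idx)→5200, (E,merge)→5500, (A,merge)→5550, (E,hash)→5900 …(+2); best=4600 via (A,hash)
  {BE}: card=3000; try (E,hash)→6000, (E,nl_idx)→6000, (B,hash)→6000, (B,nl_idx)→6000, (E,merge)→6300, (B,merge)→6300 …(+2); best=6000 via (E,hash)
  {ACD}: card=320; try (A,nl_idx)→2960, (C,hash)→3440, (C,merge)→3670, (A,merge)→5050, (A,hash)→5520, (C,nl)→24880 …(+1); best=2960 via (A,nl_idx)
  {ADE}: card=1600; try (E,nl_idx)→3920, (E,merge)→5320, (E,hash)→6440, (D,hash)→8220, (D,nl_idx)→23700, (D,merge)→37740 …(+2); best=3920 via (E,nl_idx)
  {ABE}: card=25000; try (B,hash)→12500, (A,hash)→13000, (B,merge)→40100, (A,merge)→47250, (B,nl_idx)→52100, (A,nl_idx)→55000 …(+2); best=12500 via (B,hash)
  {ACDE}: card=3200; try (C,hash)→7920, (E,hash)→8680, (E,nl_idx)→9040, (E,merge)→9160, (C,merge)→24470, (E,nl)→98960 …(+1); best=7920 via (C,hash)
  {ABDE}: card=16000; try (B,hash)→10920, (B,merge)→26120, (B,nl_idx)→34320, (D,hash)→38620, (D,nl_idx)→203500, (D,merge)→413140 …(+2); best=10920 via (B,hash)
  {ABCDE}: card=32000; try (B,hash)→16520, (C,hash)→29320, (B,merge)→52520, (B,nl_idx)→68720, (C,merge)→252270, (B,nl)→967920 …(+1); best=16520 via (B,hash)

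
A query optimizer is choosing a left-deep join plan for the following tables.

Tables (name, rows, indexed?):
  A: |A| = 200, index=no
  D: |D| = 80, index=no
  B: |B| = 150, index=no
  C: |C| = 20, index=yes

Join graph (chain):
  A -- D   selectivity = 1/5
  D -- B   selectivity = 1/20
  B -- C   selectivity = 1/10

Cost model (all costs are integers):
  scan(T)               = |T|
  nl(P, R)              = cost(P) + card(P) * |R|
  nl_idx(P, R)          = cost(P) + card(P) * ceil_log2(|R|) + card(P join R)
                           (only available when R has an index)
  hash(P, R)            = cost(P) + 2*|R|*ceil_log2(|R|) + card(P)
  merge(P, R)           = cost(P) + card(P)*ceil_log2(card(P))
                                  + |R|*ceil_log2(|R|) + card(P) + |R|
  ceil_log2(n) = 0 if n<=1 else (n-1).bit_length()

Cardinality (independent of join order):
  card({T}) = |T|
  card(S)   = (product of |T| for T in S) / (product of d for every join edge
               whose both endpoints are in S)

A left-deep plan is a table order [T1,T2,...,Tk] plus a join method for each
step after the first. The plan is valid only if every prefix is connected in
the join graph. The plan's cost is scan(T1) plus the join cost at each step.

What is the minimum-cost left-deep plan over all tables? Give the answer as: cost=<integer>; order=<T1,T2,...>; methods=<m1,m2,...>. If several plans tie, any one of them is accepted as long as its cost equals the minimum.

cost=6320; order=B,C,D,A; methods=hash,hash,hash

Selinger DP (subsets sized 1..n):
  {A}: scan cost=200, card=200
  {D}: scan cost=80, card=80
  {B}: scan cost=150, card=150
  {C}: scan cost=20, card=20
  {AD}: card=3200; try (D,hash)→1520, (A,merge)→2520, (D,merge)→2640, (A,hash)→3360, (A,nl)→16080, (D,nl)→16200; best=1520 via (D,hash)
  {BD}: card=600; try (D,hash)→1420, (B,merge)→2070, (D,merge)→2140, (B,hash)→2560, (B,nl)→12080, (D,nl)→12150; best=1420 via (D,hash)
  {BC}: card=300; try (C,hash)→500, (C,nl_idx)→1200, (B,merge)→1490, (C,merge)→1620, (B,hash)→2440, (B,nl)→3020 …(+1); best=500 via (C,hash)
  {ABD}: card=24000; try (A,hash)→5220, (B,hash)→7120, (A,merge)→9820, (B,merge)→44470, (A,nl)→121420, (B,nl)→481520; best=5220 via (A,hash)
  {BCD}: card=1200; try (D,hash)→1920, (C,hash)→2220, (D,merge)→4140, (C,nl_idx)→5620, (C,merge)→8140, (C,nl)→13420 …(+1); best=1920 via (D,hash)
  {ABCD}: card=48000; try (A,hash)→6320, (A,merge)→18120, (C,hash)→29420, (C,nl_idx)→173220, (A,nl)→241920, (C,merge)→389340 …(+1); best=6320 via (A,hash)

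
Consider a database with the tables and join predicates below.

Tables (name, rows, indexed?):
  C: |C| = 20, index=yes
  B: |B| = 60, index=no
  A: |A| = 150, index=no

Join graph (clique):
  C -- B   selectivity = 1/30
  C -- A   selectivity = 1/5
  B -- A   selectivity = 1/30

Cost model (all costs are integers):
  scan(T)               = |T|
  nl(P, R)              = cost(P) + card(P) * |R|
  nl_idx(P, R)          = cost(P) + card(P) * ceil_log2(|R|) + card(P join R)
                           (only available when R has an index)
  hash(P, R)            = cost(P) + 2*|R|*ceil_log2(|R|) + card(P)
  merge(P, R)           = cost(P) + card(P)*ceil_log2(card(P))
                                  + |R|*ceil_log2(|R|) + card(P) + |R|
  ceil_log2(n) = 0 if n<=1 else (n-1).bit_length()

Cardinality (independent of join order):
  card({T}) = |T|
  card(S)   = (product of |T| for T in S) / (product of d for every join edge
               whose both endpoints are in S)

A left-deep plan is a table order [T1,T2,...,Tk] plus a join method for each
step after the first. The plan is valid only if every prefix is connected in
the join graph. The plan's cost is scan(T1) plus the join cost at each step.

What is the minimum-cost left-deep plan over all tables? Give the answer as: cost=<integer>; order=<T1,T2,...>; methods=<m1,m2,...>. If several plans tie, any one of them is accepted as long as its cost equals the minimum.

Selinger DP (subsets sized 1..n):
  {C}: scan cost=20, card=20
  {B}: scan cost=60, card=60
  {A}: scan cost=150, card=150
  {BC}: card=40; try (C,hash)→320, (C,nl_idx)→400, (B,merge)→560, (C,merge)→600, (B,hash)→760, (B,nl)→1220 …(+1); best=320 via (C,hash)
  {AC}: card=600; try (C,hash)→500, (A,merge)→1490, (C,nl_idx)→1500, (C,merge)→1620, (A,hash)→2440, (A,nl)→3020 …(+1); best=500 via (C,hash)
  {AB}: card=300; try (B,hash)→1020, (A,merge)→1830, (B,merge)→1920, (A,hash)→2520, (A,nl)→9060, (B,nl)→9150; best=1020 via (B,hash)
  {ABC}: card=40; try (C,hash)→1520, (B,hash)→1820, (A,merge)→1950, (C,nl_idx)→2560, (A,hash)→2760, (C,merge)→4140 …(+4); best=1520 via (C,hash)

cost=1520; order=A,B,C; methods=hash,hash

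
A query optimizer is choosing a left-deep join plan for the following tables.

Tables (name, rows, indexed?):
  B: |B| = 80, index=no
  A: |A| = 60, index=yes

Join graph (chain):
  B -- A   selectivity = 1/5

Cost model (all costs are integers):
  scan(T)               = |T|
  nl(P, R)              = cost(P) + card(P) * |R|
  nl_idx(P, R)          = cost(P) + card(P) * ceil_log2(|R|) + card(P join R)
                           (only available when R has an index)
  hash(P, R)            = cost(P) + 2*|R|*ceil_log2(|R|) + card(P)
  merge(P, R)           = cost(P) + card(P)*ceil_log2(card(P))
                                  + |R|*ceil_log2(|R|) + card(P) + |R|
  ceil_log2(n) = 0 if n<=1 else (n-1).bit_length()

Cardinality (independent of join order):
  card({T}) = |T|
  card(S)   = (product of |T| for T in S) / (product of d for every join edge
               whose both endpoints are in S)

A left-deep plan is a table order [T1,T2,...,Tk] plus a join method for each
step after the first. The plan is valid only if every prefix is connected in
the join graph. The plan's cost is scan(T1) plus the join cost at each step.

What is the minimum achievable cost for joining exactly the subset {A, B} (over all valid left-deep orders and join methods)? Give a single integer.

Selinger DP over subsets of {A,B}:
  {B}: scan cost=80, card=80
  {A}: scan cost=60, card=60
  {AB}: card=960; try (A,hash)→880, (B,merge)→1120, (A,merge)→1140, (B,hash)→1240, (A,nl_idx)→1520, (B,nl)→4860 …(+1); best=880 via (A,hash)

880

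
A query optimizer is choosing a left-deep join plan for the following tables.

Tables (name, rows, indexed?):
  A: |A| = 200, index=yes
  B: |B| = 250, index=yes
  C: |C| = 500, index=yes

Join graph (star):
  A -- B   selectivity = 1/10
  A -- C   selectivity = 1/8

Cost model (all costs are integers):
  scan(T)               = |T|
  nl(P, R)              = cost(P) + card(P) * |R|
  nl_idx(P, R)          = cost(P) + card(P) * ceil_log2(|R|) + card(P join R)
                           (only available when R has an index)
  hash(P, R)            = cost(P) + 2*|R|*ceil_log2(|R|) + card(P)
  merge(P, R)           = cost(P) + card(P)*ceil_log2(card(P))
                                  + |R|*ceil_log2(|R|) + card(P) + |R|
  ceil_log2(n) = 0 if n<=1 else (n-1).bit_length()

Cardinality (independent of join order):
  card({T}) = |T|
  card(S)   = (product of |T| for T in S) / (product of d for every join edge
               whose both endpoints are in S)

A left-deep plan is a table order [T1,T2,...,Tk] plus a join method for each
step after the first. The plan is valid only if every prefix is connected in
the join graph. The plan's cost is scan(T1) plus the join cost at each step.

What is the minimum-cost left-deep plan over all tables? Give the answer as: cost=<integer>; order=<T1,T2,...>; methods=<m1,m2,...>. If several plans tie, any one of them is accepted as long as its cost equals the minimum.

Selinger DP (subsets sized 1..n):
  {A}: scan cost=200, card=200
  {B}: scan cost=250, card=250
  {C}: scan cost=500, card=500
  {AB}: card=5000; try (A,hash)→3700, (B,merge)→4250, (A,merge)→4300, (B,hash)→4400, (B,nl_idx)→6800, (A,nl_idx)→7250 …(+2); best=3700 via (A,hash)
  {AC}: card=12500; try (A,hash)→4200, (C,merge)→7000, (A,merge)→7300, (C,hash)→9400, (C,nl_idx)→14500, (A,nl_idx)→17000 …(+2); best=4200 via (A,hash)
  {ABC}: card=312500; try (C,hash)→17700, (B,hash)→20700, (C,merge)→78700, (B,merge)→193950, (C,nl_idx)→361200, (B,nl_idx)→416700 …(+2); best=17700 via (C,hash)

cost=17700; order=B,A,C; methods=hash,hash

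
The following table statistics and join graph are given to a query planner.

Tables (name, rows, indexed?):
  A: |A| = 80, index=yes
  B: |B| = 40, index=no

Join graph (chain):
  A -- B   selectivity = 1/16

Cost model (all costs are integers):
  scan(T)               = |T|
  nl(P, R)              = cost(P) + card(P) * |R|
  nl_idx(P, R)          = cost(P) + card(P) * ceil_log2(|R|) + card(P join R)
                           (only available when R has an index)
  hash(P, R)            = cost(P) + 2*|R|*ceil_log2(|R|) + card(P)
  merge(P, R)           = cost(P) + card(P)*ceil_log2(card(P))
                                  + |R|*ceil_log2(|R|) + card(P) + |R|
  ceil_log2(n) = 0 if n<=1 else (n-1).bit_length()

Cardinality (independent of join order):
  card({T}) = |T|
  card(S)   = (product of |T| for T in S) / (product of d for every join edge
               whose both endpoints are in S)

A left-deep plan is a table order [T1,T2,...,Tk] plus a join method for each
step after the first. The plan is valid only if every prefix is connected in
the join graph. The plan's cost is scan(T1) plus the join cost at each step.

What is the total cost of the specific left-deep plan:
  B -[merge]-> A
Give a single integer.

step 1: scan B: cost=40, card=40
step 2: join A via merge
    card(P join A) = 40*80/(16) = 200
    cost = 40 + 40*6 + 80*7 + 40 + 80 = 960

960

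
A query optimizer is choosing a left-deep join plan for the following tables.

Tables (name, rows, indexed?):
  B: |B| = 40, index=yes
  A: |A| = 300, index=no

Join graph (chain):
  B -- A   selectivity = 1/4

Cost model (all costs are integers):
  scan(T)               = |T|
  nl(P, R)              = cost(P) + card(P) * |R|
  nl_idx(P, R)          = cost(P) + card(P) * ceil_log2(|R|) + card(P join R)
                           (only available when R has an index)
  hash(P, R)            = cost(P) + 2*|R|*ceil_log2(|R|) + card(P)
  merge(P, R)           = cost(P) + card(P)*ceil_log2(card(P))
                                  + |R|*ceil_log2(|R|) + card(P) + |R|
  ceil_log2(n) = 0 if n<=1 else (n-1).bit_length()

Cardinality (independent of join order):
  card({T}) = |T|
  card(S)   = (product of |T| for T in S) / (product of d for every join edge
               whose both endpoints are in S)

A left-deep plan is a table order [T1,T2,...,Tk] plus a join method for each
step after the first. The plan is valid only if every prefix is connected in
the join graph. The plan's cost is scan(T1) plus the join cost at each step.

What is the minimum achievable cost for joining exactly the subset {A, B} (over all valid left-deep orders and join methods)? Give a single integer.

1080

Selinger DP over subsets of {A,B}:
  {B}: scan cost=40, card=40
  {A}: scan cost=300, card=300
  {AB}: card=3000; try (B,hash)→1080, (A,merge)→3320, (B,merge)→3580, (B,nl_idx)→5100, (A,hash)→5480, (A,nl)→12040 …(+1); best=1080 via (B,hash)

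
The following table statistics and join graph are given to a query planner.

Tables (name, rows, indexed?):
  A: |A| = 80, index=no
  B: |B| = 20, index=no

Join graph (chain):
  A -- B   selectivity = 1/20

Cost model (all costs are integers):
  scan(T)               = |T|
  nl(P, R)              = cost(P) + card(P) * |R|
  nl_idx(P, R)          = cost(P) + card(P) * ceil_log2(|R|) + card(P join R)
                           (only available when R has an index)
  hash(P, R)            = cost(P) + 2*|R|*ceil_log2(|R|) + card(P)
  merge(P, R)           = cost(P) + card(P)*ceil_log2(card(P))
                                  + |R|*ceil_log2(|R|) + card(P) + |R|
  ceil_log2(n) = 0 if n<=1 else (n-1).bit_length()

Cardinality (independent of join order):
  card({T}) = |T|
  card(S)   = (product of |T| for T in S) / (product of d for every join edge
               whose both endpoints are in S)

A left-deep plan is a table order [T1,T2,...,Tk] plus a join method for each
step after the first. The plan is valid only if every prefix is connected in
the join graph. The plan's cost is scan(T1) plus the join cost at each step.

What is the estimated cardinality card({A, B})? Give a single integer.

80

Tables in S: A(80), B(20)
Edges inside S: A-B(d=20)
numerator = 80 * 20 = 1600
denominator = 20 = 20
card(S) = 1600 / 20 = 80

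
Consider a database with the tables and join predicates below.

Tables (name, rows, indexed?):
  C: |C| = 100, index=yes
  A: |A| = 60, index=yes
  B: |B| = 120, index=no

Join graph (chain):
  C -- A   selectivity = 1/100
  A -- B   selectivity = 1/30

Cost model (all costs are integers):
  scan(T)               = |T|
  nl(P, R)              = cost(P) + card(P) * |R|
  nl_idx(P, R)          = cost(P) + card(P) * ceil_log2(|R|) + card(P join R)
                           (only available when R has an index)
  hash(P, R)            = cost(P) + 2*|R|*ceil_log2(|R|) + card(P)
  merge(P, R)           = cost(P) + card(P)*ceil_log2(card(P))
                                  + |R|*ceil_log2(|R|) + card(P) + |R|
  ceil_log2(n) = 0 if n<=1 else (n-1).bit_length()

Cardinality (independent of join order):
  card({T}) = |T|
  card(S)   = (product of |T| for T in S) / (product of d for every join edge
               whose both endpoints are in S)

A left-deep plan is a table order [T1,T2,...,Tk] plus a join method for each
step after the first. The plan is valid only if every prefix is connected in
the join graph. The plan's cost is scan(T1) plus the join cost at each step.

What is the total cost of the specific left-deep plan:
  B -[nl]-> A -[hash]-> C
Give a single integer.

8960

step 1: scan B: cost=120, card=120
step 2: join A via nl
    card(P join A) = 120*60/(30) = 240
    cost = 120 + 120*60 = 7320
step 3: join C via hash
    card(P join C) = 240*100/(100) = 240
    cost = 7320 + 2*100*7 + 240 = 8960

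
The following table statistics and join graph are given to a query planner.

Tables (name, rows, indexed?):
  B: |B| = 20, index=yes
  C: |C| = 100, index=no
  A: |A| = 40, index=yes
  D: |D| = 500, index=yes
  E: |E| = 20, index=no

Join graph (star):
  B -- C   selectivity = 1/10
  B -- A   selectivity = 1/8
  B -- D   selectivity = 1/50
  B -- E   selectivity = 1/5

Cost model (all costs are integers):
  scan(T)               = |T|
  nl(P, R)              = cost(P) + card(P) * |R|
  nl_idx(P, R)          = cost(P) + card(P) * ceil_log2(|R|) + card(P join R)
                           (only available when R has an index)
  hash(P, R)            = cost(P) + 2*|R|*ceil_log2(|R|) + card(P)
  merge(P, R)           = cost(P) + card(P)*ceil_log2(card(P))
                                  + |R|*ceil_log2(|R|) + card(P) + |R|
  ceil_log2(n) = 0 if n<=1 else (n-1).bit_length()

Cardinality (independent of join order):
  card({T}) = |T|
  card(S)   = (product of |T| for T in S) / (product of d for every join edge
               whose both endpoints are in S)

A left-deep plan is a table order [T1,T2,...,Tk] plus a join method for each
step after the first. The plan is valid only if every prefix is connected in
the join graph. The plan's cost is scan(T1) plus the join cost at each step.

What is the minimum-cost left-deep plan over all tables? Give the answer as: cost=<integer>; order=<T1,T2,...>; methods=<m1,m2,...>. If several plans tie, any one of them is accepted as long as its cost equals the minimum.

cost=7480; order=B,D,E,A,C; methods=nl_idx,hash,hash,hash

Selinger DP (subsets sized 1..n):
  {B}: scan cost=20, card=20
  {C}: scan cost=100, card=100
  {A}: scan cost=40, card=40
  {D}: scan cost=500, card=500
  {E}: scan cost=20, card=20
  {BC}: card=200; try (B,hash)→400, (B,nl_idx)→800, (C,merge)→940, (B,merge)→1020, (C,hash)→1440, (C,nl)→2020 …(+1); best=400 via (B,hash)
  {AB}: card=100; try (A,nl_idx)→240, (B,hash)→280, (B,nl_idx)→340, (A,merge)→420, (B,merge)→440, (A,hash)→520 …(+2); best=240 via (A,nl_idx)
  {BD}: card=200; try (D,nl_idx)→400, (B,hash)→1200, (B,nl_idx)→3200, (D,merge)→5140, (B,merge)→5620, (D,hash)→9040 …(+2); best=400 via (D,nl_idx)
  {BE}: card=80; try (B,nl_idx)→200, (E,hash)→240, (B,hash)→240, (E,merge)→260, (B,merge)→260, (E,nl)→420 …(+1); best=200 via (B,nl_idx)
  {ABC}: card=1000; try (A,hash)→1080, (C,hash)→1740, (C,merge)→1840, (A,merge)→2480, (A,nl_idx)→2600, (A,nl)→8400 …(+1); best=1080 via (A,hash)
  {BCD}: card=2000; try (C,hash)→2000, (C,merge)→3000, (D,nl_idx)→4200, (D,merge)→7200, (D,hash)→9600, (C,nl)→20400 …(+1); best=2000 via (C,hash)
  {BCE}: card=800; try (E,hash)→800, (C,merge)→1640, (C,hash)→1680, (E,merge)→2320, (E,nl)→4400, (C,nl)→8200; best=800 via (E,hash)
  {ABD}: card=1000; try (A,hash)→1080, (D,nl_idx)→2140, (A,merge)→2480, (A,nl_idx)→2600, (D,merge)→6040, (A,nl)→8400 …(+2); best=1080 via (A,hash)
  {ABE}: card=400; try (E,hash)→540, (A,hash)→760, (A,nl_idx)→1080, (A,merge)→1120, (E,merge)→1160, (E,nl)→2240 …(+1); best=540 via (E,hash)
  {BDE}: card=800; try (E,hash)→800, (D,nl_idx)→1720, (E,merge)→2320, (E,nl)→4400, (D,merge)→5840, (D,hash)→9280 …(+1); best=800 via (E,hash)
  {ABCD}: card=10000; try (C,hash)→3480, (A,hash)→4480, (D,hash)→11080, (C,merge)→12880, (D,merge)→17080, (D,nl_idx)→20080 …(+5); best=3480 via (C,hash)
  {ABCE}: card=4000; try (A,hash)→2080, (E,hash)→2280, (C,hash)→2340, (C,merge)→5340, (A,nl_idx)→9600, (A,merge)→9880 …(+4); best=2080 via (A,hash)
  {BCDE}: card=8000; try (C,hash)→3000, (E,hash)→4200, (C,merge)→10400, (D,hash)→10600, (D,merge)→14600, (D,nl_idx)→16000 …(+4); best=3000 via (C,hash)
  {ABDE}: card=4000; try (A,hash)→2080, (E,hash)→2280, (D,nl_idx)→8140, (D,merge)→9540, (A,nl_idx)→9600, (A,merge)→9880 …(+5); best=2080 via (A,hash)
  {ABCDE}: card=40000; try (C,hash)→7480, (A,hash)→11480, (E,hash)→13680, (D,hash)→15080, (C,merge)→54880, (D,merge)→59080 …(+8); best=7480 via (C,hash)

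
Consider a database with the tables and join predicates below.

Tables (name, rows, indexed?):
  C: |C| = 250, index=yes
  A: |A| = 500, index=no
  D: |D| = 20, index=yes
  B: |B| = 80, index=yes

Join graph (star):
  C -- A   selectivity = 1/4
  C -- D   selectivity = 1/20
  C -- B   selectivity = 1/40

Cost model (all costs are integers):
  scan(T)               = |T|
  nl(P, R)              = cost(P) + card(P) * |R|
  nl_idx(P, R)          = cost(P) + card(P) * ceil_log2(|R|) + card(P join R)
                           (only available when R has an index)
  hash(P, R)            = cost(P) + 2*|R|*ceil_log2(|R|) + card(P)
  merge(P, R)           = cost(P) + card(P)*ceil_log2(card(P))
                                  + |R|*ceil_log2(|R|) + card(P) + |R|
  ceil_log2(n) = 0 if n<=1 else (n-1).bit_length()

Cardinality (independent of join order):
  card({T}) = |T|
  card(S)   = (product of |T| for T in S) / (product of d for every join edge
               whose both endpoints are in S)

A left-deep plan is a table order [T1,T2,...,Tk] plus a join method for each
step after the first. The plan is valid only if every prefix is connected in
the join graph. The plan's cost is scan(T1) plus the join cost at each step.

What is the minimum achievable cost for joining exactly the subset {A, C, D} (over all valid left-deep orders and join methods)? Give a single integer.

7680

Selinger DP over subsets of {A,C,D}:
  {C}: scan cost=250, card=250
  {A}: scan cost=500, card=500
  {D}: scan cost=20, card=20
  {AC}: card=31250; try (C,hash)→5000, (A,merge)→7500, (C,merge)→7750, (A,hash)→9500, (C,nl_idx)→35750, (A,nl)→125250 …(+1); best=5000 via (C,hash)
  {CD}: card=250; try (C,nl_idx)→430, (D,hash)→700, (D,nl_idx)→1750, (C,merge)→2390, (D,merge)→2620, (C,hash)→4040 …(+2); best=430 via (C,nl_idx)
  {ACD}: card=31250; try (A,merge)→7680, (A,hash)→9680, (D,hash)→36450, (A,nl)→125430, (D,nl_idx)→192500, (D,merge)→505120 …(+1); best=7680 via (A,merge)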